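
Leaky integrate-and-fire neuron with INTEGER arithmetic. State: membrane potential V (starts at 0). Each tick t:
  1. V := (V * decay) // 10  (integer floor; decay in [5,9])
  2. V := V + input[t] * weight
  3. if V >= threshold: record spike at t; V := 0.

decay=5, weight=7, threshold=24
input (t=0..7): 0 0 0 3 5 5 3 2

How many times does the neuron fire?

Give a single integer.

t=0: input=0 -> V=0
t=1: input=0 -> V=0
t=2: input=0 -> V=0
t=3: input=3 -> V=21
t=4: input=5 -> V=0 FIRE
t=5: input=5 -> V=0 FIRE
t=6: input=3 -> V=21
t=7: input=2 -> V=0 FIRE

Answer: 3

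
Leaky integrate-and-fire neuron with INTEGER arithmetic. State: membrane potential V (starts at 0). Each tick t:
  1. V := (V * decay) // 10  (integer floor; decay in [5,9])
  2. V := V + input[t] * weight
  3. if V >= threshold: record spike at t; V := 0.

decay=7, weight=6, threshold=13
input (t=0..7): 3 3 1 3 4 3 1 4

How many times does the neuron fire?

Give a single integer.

t=0: input=3 -> V=0 FIRE
t=1: input=3 -> V=0 FIRE
t=2: input=1 -> V=6
t=3: input=3 -> V=0 FIRE
t=4: input=4 -> V=0 FIRE
t=5: input=3 -> V=0 FIRE
t=6: input=1 -> V=6
t=7: input=4 -> V=0 FIRE

Answer: 6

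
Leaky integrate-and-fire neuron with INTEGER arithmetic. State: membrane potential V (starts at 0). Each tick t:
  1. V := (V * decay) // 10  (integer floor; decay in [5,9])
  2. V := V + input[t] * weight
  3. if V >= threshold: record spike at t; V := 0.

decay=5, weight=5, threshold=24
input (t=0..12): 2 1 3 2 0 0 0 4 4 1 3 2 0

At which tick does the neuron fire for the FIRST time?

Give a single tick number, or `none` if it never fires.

t=0: input=2 -> V=10
t=1: input=1 -> V=10
t=2: input=3 -> V=20
t=3: input=2 -> V=20
t=4: input=0 -> V=10
t=5: input=0 -> V=5
t=6: input=0 -> V=2
t=7: input=4 -> V=21
t=8: input=4 -> V=0 FIRE
t=9: input=1 -> V=5
t=10: input=3 -> V=17
t=11: input=2 -> V=18
t=12: input=0 -> V=9

Answer: 8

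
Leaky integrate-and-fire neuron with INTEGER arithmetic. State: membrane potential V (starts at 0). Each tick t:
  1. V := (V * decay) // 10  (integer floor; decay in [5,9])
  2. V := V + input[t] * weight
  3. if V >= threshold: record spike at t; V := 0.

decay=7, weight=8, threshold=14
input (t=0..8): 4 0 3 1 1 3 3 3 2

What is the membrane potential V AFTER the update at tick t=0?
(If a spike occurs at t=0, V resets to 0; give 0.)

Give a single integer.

t=0: input=4 -> V=0 FIRE
t=1: input=0 -> V=0
t=2: input=3 -> V=0 FIRE
t=3: input=1 -> V=8
t=4: input=1 -> V=13
t=5: input=3 -> V=0 FIRE
t=6: input=3 -> V=0 FIRE
t=7: input=3 -> V=0 FIRE
t=8: input=2 -> V=0 FIRE

Answer: 0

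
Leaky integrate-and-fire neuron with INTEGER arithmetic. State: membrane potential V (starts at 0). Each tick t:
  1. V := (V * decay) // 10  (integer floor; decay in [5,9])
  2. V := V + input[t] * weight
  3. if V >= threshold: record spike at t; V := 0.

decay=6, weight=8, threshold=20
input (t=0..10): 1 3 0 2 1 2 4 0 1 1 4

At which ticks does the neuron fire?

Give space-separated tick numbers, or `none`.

t=0: input=1 -> V=8
t=1: input=3 -> V=0 FIRE
t=2: input=0 -> V=0
t=3: input=2 -> V=16
t=4: input=1 -> V=17
t=5: input=2 -> V=0 FIRE
t=6: input=4 -> V=0 FIRE
t=7: input=0 -> V=0
t=8: input=1 -> V=8
t=9: input=1 -> V=12
t=10: input=4 -> V=0 FIRE

Answer: 1 5 6 10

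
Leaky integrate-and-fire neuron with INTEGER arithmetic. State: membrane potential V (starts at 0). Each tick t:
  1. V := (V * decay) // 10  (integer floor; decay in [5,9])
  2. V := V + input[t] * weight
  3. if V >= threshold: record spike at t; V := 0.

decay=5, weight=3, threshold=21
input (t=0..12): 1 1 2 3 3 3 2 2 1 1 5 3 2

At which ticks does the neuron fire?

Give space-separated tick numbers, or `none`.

t=0: input=1 -> V=3
t=1: input=1 -> V=4
t=2: input=2 -> V=8
t=3: input=3 -> V=13
t=4: input=3 -> V=15
t=5: input=3 -> V=16
t=6: input=2 -> V=14
t=7: input=2 -> V=13
t=8: input=1 -> V=9
t=9: input=1 -> V=7
t=10: input=5 -> V=18
t=11: input=3 -> V=18
t=12: input=2 -> V=15

Answer: none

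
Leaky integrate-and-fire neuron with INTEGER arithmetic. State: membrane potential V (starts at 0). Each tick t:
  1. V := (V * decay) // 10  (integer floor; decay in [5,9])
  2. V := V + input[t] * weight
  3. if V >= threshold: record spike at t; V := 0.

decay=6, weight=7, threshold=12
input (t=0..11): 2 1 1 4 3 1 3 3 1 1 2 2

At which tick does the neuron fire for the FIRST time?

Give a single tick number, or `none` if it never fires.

Answer: 0

Derivation:
t=0: input=2 -> V=0 FIRE
t=1: input=1 -> V=7
t=2: input=1 -> V=11
t=3: input=4 -> V=0 FIRE
t=4: input=3 -> V=0 FIRE
t=5: input=1 -> V=7
t=6: input=3 -> V=0 FIRE
t=7: input=3 -> V=0 FIRE
t=8: input=1 -> V=7
t=9: input=1 -> V=11
t=10: input=2 -> V=0 FIRE
t=11: input=2 -> V=0 FIRE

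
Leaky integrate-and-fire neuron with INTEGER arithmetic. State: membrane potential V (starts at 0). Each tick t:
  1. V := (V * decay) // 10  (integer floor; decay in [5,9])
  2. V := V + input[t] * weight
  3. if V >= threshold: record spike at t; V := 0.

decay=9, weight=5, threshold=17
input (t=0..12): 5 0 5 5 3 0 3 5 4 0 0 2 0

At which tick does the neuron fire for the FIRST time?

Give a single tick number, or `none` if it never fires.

t=0: input=5 -> V=0 FIRE
t=1: input=0 -> V=0
t=2: input=5 -> V=0 FIRE
t=3: input=5 -> V=0 FIRE
t=4: input=3 -> V=15
t=5: input=0 -> V=13
t=6: input=3 -> V=0 FIRE
t=7: input=5 -> V=0 FIRE
t=8: input=4 -> V=0 FIRE
t=9: input=0 -> V=0
t=10: input=0 -> V=0
t=11: input=2 -> V=10
t=12: input=0 -> V=9

Answer: 0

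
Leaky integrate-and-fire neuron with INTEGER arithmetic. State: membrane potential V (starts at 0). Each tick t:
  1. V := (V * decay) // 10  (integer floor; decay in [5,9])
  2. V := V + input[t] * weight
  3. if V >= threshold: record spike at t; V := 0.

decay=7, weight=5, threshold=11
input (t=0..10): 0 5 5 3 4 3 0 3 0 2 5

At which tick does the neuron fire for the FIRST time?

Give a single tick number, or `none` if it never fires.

Answer: 1

Derivation:
t=0: input=0 -> V=0
t=1: input=5 -> V=0 FIRE
t=2: input=5 -> V=0 FIRE
t=3: input=3 -> V=0 FIRE
t=4: input=4 -> V=0 FIRE
t=5: input=3 -> V=0 FIRE
t=6: input=0 -> V=0
t=7: input=3 -> V=0 FIRE
t=8: input=0 -> V=0
t=9: input=2 -> V=10
t=10: input=5 -> V=0 FIRE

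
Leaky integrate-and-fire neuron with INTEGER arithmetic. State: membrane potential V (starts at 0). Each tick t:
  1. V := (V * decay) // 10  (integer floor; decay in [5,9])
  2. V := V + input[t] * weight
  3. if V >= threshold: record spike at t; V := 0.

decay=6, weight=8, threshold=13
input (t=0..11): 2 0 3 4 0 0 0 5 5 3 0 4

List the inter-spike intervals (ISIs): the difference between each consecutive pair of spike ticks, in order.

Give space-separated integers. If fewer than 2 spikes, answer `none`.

Answer: 2 1 4 1 1 2

Derivation:
t=0: input=2 -> V=0 FIRE
t=1: input=0 -> V=0
t=2: input=3 -> V=0 FIRE
t=3: input=4 -> V=0 FIRE
t=4: input=0 -> V=0
t=5: input=0 -> V=0
t=6: input=0 -> V=0
t=7: input=5 -> V=0 FIRE
t=8: input=5 -> V=0 FIRE
t=9: input=3 -> V=0 FIRE
t=10: input=0 -> V=0
t=11: input=4 -> V=0 FIRE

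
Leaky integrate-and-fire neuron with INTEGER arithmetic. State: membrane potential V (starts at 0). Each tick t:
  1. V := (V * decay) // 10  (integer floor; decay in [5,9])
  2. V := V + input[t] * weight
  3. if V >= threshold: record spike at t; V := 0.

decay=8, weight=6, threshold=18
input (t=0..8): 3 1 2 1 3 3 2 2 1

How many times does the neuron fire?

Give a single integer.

t=0: input=3 -> V=0 FIRE
t=1: input=1 -> V=6
t=2: input=2 -> V=16
t=3: input=1 -> V=0 FIRE
t=4: input=3 -> V=0 FIRE
t=5: input=3 -> V=0 FIRE
t=6: input=2 -> V=12
t=7: input=2 -> V=0 FIRE
t=8: input=1 -> V=6

Answer: 5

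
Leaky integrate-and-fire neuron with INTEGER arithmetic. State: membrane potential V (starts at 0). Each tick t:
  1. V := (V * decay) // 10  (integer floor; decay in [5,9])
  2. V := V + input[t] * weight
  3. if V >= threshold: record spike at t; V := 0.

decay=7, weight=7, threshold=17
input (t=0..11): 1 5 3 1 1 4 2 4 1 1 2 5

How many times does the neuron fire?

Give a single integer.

t=0: input=1 -> V=7
t=1: input=5 -> V=0 FIRE
t=2: input=3 -> V=0 FIRE
t=3: input=1 -> V=7
t=4: input=1 -> V=11
t=5: input=4 -> V=0 FIRE
t=6: input=2 -> V=14
t=7: input=4 -> V=0 FIRE
t=8: input=1 -> V=7
t=9: input=1 -> V=11
t=10: input=2 -> V=0 FIRE
t=11: input=5 -> V=0 FIRE

Answer: 6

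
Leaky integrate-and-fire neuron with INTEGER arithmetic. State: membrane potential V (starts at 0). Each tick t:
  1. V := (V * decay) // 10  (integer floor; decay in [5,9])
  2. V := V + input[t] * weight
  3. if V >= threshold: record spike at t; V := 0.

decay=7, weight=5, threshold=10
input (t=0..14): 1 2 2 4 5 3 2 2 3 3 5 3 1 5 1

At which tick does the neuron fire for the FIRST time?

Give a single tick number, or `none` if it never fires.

t=0: input=1 -> V=5
t=1: input=2 -> V=0 FIRE
t=2: input=2 -> V=0 FIRE
t=3: input=4 -> V=0 FIRE
t=4: input=5 -> V=0 FIRE
t=5: input=3 -> V=0 FIRE
t=6: input=2 -> V=0 FIRE
t=7: input=2 -> V=0 FIRE
t=8: input=3 -> V=0 FIRE
t=9: input=3 -> V=0 FIRE
t=10: input=5 -> V=0 FIRE
t=11: input=3 -> V=0 FIRE
t=12: input=1 -> V=5
t=13: input=5 -> V=0 FIRE
t=14: input=1 -> V=5

Answer: 1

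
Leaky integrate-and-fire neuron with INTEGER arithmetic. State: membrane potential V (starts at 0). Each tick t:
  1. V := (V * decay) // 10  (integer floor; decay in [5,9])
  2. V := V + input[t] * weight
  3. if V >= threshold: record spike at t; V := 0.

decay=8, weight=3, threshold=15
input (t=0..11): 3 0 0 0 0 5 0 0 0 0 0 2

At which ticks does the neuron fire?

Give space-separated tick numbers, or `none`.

t=0: input=3 -> V=9
t=1: input=0 -> V=7
t=2: input=0 -> V=5
t=3: input=0 -> V=4
t=4: input=0 -> V=3
t=5: input=5 -> V=0 FIRE
t=6: input=0 -> V=0
t=7: input=0 -> V=0
t=8: input=0 -> V=0
t=9: input=0 -> V=0
t=10: input=0 -> V=0
t=11: input=2 -> V=6

Answer: 5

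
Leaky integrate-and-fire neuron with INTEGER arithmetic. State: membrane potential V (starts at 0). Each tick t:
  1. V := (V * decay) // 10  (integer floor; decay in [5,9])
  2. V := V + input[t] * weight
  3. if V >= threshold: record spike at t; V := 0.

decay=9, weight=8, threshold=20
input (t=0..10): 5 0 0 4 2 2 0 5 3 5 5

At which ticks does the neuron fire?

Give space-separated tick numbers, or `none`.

Answer: 0 3 5 7 8 9 10

Derivation:
t=0: input=5 -> V=0 FIRE
t=1: input=0 -> V=0
t=2: input=0 -> V=0
t=3: input=4 -> V=0 FIRE
t=4: input=2 -> V=16
t=5: input=2 -> V=0 FIRE
t=6: input=0 -> V=0
t=7: input=5 -> V=0 FIRE
t=8: input=3 -> V=0 FIRE
t=9: input=5 -> V=0 FIRE
t=10: input=5 -> V=0 FIRE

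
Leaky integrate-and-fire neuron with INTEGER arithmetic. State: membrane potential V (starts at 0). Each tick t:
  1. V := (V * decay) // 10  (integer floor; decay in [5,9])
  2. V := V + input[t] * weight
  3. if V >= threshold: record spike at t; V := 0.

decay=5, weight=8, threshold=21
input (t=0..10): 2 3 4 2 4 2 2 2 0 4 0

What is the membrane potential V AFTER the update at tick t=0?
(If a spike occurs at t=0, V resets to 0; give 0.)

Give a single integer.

t=0: input=2 -> V=16
t=1: input=3 -> V=0 FIRE
t=2: input=4 -> V=0 FIRE
t=3: input=2 -> V=16
t=4: input=4 -> V=0 FIRE
t=5: input=2 -> V=16
t=6: input=2 -> V=0 FIRE
t=7: input=2 -> V=16
t=8: input=0 -> V=8
t=9: input=4 -> V=0 FIRE
t=10: input=0 -> V=0

Answer: 16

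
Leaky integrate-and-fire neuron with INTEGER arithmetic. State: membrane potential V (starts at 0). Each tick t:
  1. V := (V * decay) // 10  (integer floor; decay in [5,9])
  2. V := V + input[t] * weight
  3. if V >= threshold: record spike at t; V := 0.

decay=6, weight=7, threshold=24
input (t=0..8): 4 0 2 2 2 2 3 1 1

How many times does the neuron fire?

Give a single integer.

t=0: input=4 -> V=0 FIRE
t=1: input=0 -> V=0
t=2: input=2 -> V=14
t=3: input=2 -> V=22
t=4: input=2 -> V=0 FIRE
t=5: input=2 -> V=14
t=6: input=3 -> V=0 FIRE
t=7: input=1 -> V=7
t=8: input=1 -> V=11

Answer: 3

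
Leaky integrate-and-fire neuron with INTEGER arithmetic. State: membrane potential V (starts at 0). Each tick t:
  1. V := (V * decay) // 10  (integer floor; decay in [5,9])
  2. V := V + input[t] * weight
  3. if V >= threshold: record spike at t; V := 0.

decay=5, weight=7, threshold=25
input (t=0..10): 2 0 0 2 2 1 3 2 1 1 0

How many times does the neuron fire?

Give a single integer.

Answer: 1

Derivation:
t=0: input=2 -> V=14
t=1: input=0 -> V=7
t=2: input=0 -> V=3
t=3: input=2 -> V=15
t=4: input=2 -> V=21
t=5: input=1 -> V=17
t=6: input=3 -> V=0 FIRE
t=7: input=2 -> V=14
t=8: input=1 -> V=14
t=9: input=1 -> V=14
t=10: input=0 -> V=7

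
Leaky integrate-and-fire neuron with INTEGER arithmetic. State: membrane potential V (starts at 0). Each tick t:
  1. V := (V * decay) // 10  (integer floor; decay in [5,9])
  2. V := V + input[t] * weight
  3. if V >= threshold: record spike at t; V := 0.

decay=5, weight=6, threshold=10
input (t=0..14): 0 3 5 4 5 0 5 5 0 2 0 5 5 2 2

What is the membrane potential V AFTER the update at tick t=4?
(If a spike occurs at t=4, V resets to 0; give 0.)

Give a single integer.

Answer: 0

Derivation:
t=0: input=0 -> V=0
t=1: input=3 -> V=0 FIRE
t=2: input=5 -> V=0 FIRE
t=3: input=4 -> V=0 FIRE
t=4: input=5 -> V=0 FIRE
t=5: input=0 -> V=0
t=6: input=5 -> V=0 FIRE
t=7: input=5 -> V=0 FIRE
t=8: input=0 -> V=0
t=9: input=2 -> V=0 FIRE
t=10: input=0 -> V=0
t=11: input=5 -> V=0 FIRE
t=12: input=5 -> V=0 FIRE
t=13: input=2 -> V=0 FIRE
t=14: input=2 -> V=0 FIRE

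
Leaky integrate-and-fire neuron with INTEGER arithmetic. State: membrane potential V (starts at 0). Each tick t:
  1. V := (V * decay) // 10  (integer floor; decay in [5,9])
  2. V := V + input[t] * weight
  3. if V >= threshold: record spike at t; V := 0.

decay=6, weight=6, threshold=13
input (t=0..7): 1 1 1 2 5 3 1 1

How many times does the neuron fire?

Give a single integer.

t=0: input=1 -> V=6
t=1: input=1 -> V=9
t=2: input=1 -> V=11
t=3: input=2 -> V=0 FIRE
t=4: input=5 -> V=0 FIRE
t=5: input=3 -> V=0 FIRE
t=6: input=1 -> V=6
t=7: input=1 -> V=9

Answer: 3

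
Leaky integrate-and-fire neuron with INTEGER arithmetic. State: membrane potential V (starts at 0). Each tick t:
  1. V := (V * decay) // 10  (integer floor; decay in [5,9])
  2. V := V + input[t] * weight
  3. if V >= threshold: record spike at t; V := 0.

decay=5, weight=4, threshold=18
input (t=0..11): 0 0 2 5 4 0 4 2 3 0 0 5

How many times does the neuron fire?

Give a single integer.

Answer: 3

Derivation:
t=0: input=0 -> V=0
t=1: input=0 -> V=0
t=2: input=2 -> V=8
t=3: input=5 -> V=0 FIRE
t=4: input=4 -> V=16
t=5: input=0 -> V=8
t=6: input=4 -> V=0 FIRE
t=7: input=2 -> V=8
t=8: input=3 -> V=16
t=9: input=0 -> V=8
t=10: input=0 -> V=4
t=11: input=5 -> V=0 FIRE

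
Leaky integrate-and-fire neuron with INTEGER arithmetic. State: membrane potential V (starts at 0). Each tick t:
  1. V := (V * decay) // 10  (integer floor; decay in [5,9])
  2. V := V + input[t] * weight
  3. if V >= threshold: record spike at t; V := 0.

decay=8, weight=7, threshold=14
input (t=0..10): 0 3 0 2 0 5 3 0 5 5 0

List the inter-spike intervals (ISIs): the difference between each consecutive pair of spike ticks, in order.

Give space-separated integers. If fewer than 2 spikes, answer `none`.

t=0: input=0 -> V=0
t=1: input=3 -> V=0 FIRE
t=2: input=0 -> V=0
t=3: input=2 -> V=0 FIRE
t=4: input=0 -> V=0
t=5: input=5 -> V=0 FIRE
t=6: input=3 -> V=0 FIRE
t=7: input=0 -> V=0
t=8: input=5 -> V=0 FIRE
t=9: input=5 -> V=0 FIRE
t=10: input=0 -> V=0

Answer: 2 2 1 2 1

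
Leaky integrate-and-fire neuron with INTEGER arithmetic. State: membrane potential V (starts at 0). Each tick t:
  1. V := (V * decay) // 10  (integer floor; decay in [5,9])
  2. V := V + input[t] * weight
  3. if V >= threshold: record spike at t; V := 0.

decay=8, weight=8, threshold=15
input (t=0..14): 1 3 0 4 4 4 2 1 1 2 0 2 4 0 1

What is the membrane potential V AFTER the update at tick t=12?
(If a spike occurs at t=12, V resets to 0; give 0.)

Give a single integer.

t=0: input=1 -> V=8
t=1: input=3 -> V=0 FIRE
t=2: input=0 -> V=0
t=3: input=4 -> V=0 FIRE
t=4: input=4 -> V=0 FIRE
t=5: input=4 -> V=0 FIRE
t=6: input=2 -> V=0 FIRE
t=7: input=1 -> V=8
t=8: input=1 -> V=14
t=9: input=2 -> V=0 FIRE
t=10: input=0 -> V=0
t=11: input=2 -> V=0 FIRE
t=12: input=4 -> V=0 FIRE
t=13: input=0 -> V=0
t=14: input=1 -> V=8

Answer: 0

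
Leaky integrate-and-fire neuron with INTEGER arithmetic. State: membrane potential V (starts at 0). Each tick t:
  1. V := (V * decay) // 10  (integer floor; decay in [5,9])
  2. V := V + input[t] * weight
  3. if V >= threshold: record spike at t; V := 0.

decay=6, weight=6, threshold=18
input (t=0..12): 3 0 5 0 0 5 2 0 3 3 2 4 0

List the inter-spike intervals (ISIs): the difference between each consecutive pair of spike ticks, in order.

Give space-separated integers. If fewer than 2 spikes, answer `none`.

t=0: input=3 -> V=0 FIRE
t=1: input=0 -> V=0
t=2: input=5 -> V=0 FIRE
t=3: input=0 -> V=0
t=4: input=0 -> V=0
t=5: input=5 -> V=0 FIRE
t=6: input=2 -> V=12
t=7: input=0 -> V=7
t=8: input=3 -> V=0 FIRE
t=9: input=3 -> V=0 FIRE
t=10: input=2 -> V=12
t=11: input=4 -> V=0 FIRE
t=12: input=0 -> V=0

Answer: 2 3 3 1 2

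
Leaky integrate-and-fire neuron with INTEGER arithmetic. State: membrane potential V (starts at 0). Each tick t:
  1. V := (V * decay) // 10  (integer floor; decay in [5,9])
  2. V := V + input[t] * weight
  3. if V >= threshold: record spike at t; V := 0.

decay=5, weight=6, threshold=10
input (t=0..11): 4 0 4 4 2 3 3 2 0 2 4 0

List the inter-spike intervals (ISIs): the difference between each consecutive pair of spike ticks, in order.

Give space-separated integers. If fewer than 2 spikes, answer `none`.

Answer: 2 1 1 1 1 1 2 1

Derivation:
t=0: input=4 -> V=0 FIRE
t=1: input=0 -> V=0
t=2: input=4 -> V=0 FIRE
t=3: input=4 -> V=0 FIRE
t=4: input=2 -> V=0 FIRE
t=5: input=3 -> V=0 FIRE
t=6: input=3 -> V=0 FIRE
t=7: input=2 -> V=0 FIRE
t=8: input=0 -> V=0
t=9: input=2 -> V=0 FIRE
t=10: input=4 -> V=0 FIRE
t=11: input=0 -> V=0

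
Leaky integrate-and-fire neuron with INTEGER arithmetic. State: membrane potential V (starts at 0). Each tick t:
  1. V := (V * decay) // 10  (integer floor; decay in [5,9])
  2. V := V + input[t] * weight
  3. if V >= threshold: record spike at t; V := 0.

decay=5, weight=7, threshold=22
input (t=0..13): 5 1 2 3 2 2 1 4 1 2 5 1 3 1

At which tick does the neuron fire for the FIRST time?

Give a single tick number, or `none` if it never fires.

Answer: 0

Derivation:
t=0: input=5 -> V=0 FIRE
t=1: input=1 -> V=7
t=2: input=2 -> V=17
t=3: input=3 -> V=0 FIRE
t=4: input=2 -> V=14
t=5: input=2 -> V=21
t=6: input=1 -> V=17
t=7: input=4 -> V=0 FIRE
t=8: input=1 -> V=7
t=9: input=2 -> V=17
t=10: input=5 -> V=0 FIRE
t=11: input=1 -> V=7
t=12: input=3 -> V=0 FIRE
t=13: input=1 -> V=7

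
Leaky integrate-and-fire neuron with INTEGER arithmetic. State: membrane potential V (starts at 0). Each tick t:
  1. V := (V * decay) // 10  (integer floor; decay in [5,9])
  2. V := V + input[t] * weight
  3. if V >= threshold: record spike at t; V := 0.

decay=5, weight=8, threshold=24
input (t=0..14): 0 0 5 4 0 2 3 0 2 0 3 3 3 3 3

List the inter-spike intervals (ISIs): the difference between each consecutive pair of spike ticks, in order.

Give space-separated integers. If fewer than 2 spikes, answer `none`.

t=0: input=0 -> V=0
t=1: input=0 -> V=0
t=2: input=5 -> V=0 FIRE
t=3: input=4 -> V=0 FIRE
t=4: input=0 -> V=0
t=5: input=2 -> V=16
t=6: input=3 -> V=0 FIRE
t=7: input=0 -> V=0
t=8: input=2 -> V=16
t=9: input=0 -> V=8
t=10: input=3 -> V=0 FIRE
t=11: input=3 -> V=0 FIRE
t=12: input=3 -> V=0 FIRE
t=13: input=3 -> V=0 FIRE
t=14: input=3 -> V=0 FIRE

Answer: 1 3 4 1 1 1 1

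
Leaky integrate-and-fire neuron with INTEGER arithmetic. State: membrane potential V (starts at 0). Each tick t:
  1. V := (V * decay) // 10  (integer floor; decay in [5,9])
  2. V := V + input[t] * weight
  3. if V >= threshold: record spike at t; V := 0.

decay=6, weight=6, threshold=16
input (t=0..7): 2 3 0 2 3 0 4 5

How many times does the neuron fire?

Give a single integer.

t=0: input=2 -> V=12
t=1: input=3 -> V=0 FIRE
t=2: input=0 -> V=0
t=3: input=2 -> V=12
t=4: input=3 -> V=0 FIRE
t=5: input=0 -> V=0
t=6: input=4 -> V=0 FIRE
t=7: input=5 -> V=0 FIRE

Answer: 4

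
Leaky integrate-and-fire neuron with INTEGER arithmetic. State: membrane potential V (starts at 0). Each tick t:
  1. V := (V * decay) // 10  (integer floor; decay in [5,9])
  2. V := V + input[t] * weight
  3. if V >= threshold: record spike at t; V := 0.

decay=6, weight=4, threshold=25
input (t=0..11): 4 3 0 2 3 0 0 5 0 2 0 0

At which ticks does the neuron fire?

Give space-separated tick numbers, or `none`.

t=0: input=4 -> V=16
t=1: input=3 -> V=21
t=2: input=0 -> V=12
t=3: input=2 -> V=15
t=4: input=3 -> V=21
t=5: input=0 -> V=12
t=6: input=0 -> V=7
t=7: input=5 -> V=24
t=8: input=0 -> V=14
t=9: input=2 -> V=16
t=10: input=0 -> V=9
t=11: input=0 -> V=5

Answer: none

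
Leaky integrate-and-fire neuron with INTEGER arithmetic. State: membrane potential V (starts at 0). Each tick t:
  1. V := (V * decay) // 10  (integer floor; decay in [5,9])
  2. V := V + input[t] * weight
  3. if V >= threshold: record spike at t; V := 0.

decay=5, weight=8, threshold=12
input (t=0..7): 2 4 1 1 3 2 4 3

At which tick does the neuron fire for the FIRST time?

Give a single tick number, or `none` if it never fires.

Answer: 0

Derivation:
t=0: input=2 -> V=0 FIRE
t=1: input=4 -> V=0 FIRE
t=2: input=1 -> V=8
t=3: input=1 -> V=0 FIRE
t=4: input=3 -> V=0 FIRE
t=5: input=2 -> V=0 FIRE
t=6: input=4 -> V=0 FIRE
t=7: input=3 -> V=0 FIRE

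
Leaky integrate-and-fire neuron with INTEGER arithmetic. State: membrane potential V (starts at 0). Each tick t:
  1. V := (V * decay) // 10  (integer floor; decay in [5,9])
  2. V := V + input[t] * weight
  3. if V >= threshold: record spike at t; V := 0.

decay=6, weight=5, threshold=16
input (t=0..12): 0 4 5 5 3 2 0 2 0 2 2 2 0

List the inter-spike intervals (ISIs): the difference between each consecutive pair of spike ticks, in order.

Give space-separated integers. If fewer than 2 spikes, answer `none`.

t=0: input=0 -> V=0
t=1: input=4 -> V=0 FIRE
t=2: input=5 -> V=0 FIRE
t=3: input=5 -> V=0 FIRE
t=4: input=3 -> V=15
t=5: input=2 -> V=0 FIRE
t=6: input=0 -> V=0
t=7: input=2 -> V=10
t=8: input=0 -> V=6
t=9: input=2 -> V=13
t=10: input=2 -> V=0 FIRE
t=11: input=2 -> V=10
t=12: input=0 -> V=6

Answer: 1 1 2 5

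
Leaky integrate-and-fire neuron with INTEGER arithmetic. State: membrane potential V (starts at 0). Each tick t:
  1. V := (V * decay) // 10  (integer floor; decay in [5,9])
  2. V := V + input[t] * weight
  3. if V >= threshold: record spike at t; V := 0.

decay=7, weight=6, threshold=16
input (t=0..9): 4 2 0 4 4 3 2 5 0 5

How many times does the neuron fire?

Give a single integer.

t=0: input=4 -> V=0 FIRE
t=1: input=2 -> V=12
t=2: input=0 -> V=8
t=3: input=4 -> V=0 FIRE
t=4: input=4 -> V=0 FIRE
t=5: input=3 -> V=0 FIRE
t=6: input=2 -> V=12
t=7: input=5 -> V=0 FIRE
t=8: input=0 -> V=0
t=9: input=5 -> V=0 FIRE

Answer: 6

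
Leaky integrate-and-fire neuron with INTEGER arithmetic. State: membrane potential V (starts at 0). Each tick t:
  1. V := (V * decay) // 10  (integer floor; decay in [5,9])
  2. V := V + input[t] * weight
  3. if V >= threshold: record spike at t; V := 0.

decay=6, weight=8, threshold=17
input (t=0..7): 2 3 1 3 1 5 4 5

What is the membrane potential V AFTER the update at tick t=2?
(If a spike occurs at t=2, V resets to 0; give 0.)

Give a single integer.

Answer: 8

Derivation:
t=0: input=2 -> V=16
t=1: input=3 -> V=0 FIRE
t=2: input=1 -> V=8
t=3: input=3 -> V=0 FIRE
t=4: input=1 -> V=8
t=5: input=5 -> V=0 FIRE
t=6: input=4 -> V=0 FIRE
t=7: input=5 -> V=0 FIRE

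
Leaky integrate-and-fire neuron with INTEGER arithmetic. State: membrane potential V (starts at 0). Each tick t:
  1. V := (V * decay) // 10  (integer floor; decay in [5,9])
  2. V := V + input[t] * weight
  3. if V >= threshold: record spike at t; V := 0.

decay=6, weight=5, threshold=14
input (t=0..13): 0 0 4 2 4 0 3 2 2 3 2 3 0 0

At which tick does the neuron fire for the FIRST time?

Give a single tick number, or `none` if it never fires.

Answer: 2

Derivation:
t=0: input=0 -> V=0
t=1: input=0 -> V=0
t=2: input=4 -> V=0 FIRE
t=3: input=2 -> V=10
t=4: input=4 -> V=0 FIRE
t=5: input=0 -> V=0
t=6: input=3 -> V=0 FIRE
t=7: input=2 -> V=10
t=8: input=2 -> V=0 FIRE
t=9: input=3 -> V=0 FIRE
t=10: input=2 -> V=10
t=11: input=3 -> V=0 FIRE
t=12: input=0 -> V=0
t=13: input=0 -> V=0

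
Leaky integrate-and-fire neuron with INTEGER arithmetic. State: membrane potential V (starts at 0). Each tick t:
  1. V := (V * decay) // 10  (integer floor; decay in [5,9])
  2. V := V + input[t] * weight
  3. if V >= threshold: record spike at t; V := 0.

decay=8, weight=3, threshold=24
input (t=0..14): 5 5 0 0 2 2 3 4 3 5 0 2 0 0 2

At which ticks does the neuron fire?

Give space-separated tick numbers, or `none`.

t=0: input=5 -> V=15
t=1: input=5 -> V=0 FIRE
t=2: input=0 -> V=0
t=3: input=0 -> V=0
t=4: input=2 -> V=6
t=5: input=2 -> V=10
t=6: input=3 -> V=17
t=7: input=4 -> V=0 FIRE
t=8: input=3 -> V=9
t=9: input=5 -> V=22
t=10: input=0 -> V=17
t=11: input=2 -> V=19
t=12: input=0 -> V=15
t=13: input=0 -> V=12
t=14: input=2 -> V=15

Answer: 1 7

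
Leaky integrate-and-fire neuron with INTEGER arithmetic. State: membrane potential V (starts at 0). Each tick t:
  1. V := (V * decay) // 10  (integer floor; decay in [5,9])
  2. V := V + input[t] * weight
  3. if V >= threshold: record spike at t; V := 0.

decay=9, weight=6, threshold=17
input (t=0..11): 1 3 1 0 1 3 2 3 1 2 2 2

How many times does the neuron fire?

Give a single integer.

Answer: 5

Derivation:
t=0: input=1 -> V=6
t=1: input=3 -> V=0 FIRE
t=2: input=1 -> V=6
t=3: input=0 -> V=5
t=4: input=1 -> V=10
t=5: input=3 -> V=0 FIRE
t=6: input=2 -> V=12
t=7: input=3 -> V=0 FIRE
t=8: input=1 -> V=6
t=9: input=2 -> V=0 FIRE
t=10: input=2 -> V=12
t=11: input=2 -> V=0 FIRE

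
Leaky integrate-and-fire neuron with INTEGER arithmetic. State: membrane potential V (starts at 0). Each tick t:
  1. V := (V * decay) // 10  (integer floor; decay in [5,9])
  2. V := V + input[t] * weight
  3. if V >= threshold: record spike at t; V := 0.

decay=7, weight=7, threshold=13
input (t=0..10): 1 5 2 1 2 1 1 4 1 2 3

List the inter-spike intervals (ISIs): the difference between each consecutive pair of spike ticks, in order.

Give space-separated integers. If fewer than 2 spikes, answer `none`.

t=0: input=1 -> V=7
t=1: input=5 -> V=0 FIRE
t=2: input=2 -> V=0 FIRE
t=3: input=1 -> V=7
t=4: input=2 -> V=0 FIRE
t=5: input=1 -> V=7
t=6: input=1 -> V=11
t=7: input=4 -> V=0 FIRE
t=8: input=1 -> V=7
t=9: input=2 -> V=0 FIRE
t=10: input=3 -> V=0 FIRE

Answer: 1 2 3 2 1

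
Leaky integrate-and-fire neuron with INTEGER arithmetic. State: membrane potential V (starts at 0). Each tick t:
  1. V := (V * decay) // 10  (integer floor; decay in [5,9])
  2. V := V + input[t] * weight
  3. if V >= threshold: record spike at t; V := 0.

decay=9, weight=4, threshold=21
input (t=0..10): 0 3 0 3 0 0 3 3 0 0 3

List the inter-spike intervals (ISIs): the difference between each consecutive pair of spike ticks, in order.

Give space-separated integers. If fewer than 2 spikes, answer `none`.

t=0: input=0 -> V=0
t=1: input=3 -> V=12
t=2: input=0 -> V=10
t=3: input=3 -> V=0 FIRE
t=4: input=0 -> V=0
t=5: input=0 -> V=0
t=6: input=3 -> V=12
t=7: input=3 -> V=0 FIRE
t=8: input=0 -> V=0
t=9: input=0 -> V=0
t=10: input=3 -> V=12

Answer: 4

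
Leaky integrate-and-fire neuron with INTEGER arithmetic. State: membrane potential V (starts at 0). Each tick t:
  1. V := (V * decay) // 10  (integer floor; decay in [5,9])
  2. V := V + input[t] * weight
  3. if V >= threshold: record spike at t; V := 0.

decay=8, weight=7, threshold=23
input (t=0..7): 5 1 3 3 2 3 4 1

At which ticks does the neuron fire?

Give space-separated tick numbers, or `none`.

t=0: input=5 -> V=0 FIRE
t=1: input=1 -> V=7
t=2: input=3 -> V=0 FIRE
t=3: input=3 -> V=21
t=4: input=2 -> V=0 FIRE
t=5: input=3 -> V=21
t=6: input=4 -> V=0 FIRE
t=7: input=1 -> V=7

Answer: 0 2 4 6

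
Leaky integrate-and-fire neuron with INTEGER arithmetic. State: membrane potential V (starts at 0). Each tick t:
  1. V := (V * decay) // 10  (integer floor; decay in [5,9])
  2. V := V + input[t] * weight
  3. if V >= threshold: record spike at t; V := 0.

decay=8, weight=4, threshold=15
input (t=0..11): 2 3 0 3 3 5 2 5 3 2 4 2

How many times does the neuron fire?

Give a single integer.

Answer: 6

Derivation:
t=0: input=2 -> V=8
t=1: input=3 -> V=0 FIRE
t=2: input=0 -> V=0
t=3: input=3 -> V=12
t=4: input=3 -> V=0 FIRE
t=5: input=5 -> V=0 FIRE
t=6: input=2 -> V=8
t=7: input=5 -> V=0 FIRE
t=8: input=3 -> V=12
t=9: input=2 -> V=0 FIRE
t=10: input=4 -> V=0 FIRE
t=11: input=2 -> V=8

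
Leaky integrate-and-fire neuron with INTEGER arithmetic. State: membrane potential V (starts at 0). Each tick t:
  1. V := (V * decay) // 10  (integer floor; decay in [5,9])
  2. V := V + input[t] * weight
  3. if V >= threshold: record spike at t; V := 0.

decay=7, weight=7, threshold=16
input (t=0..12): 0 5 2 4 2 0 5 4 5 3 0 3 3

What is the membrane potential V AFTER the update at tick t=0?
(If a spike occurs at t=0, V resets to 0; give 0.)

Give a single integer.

t=0: input=0 -> V=0
t=1: input=5 -> V=0 FIRE
t=2: input=2 -> V=14
t=3: input=4 -> V=0 FIRE
t=4: input=2 -> V=14
t=5: input=0 -> V=9
t=6: input=5 -> V=0 FIRE
t=7: input=4 -> V=0 FIRE
t=8: input=5 -> V=0 FIRE
t=9: input=3 -> V=0 FIRE
t=10: input=0 -> V=0
t=11: input=3 -> V=0 FIRE
t=12: input=3 -> V=0 FIRE

Answer: 0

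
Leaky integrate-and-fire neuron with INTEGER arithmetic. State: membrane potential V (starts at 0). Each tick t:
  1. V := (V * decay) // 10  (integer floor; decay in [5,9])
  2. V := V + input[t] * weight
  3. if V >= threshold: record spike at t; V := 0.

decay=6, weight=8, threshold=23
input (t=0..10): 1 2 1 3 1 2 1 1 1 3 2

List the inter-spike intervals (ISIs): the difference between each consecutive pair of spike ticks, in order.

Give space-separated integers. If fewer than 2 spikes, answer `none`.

Answer: 6

Derivation:
t=0: input=1 -> V=8
t=1: input=2 -> V=20
t=2: input=1 -> V=20
t=3: input=3 -> V=0 FIRE
t=4: input=1 -> V=8
t=5: input=2 -> V=20
t=6: input=1 -> V=20
t=7: input=1 -> V=20
t=8: input=1 -> V=20
t=9: input=3 -> V=0 FIRE
t=10: input=2 -> V=16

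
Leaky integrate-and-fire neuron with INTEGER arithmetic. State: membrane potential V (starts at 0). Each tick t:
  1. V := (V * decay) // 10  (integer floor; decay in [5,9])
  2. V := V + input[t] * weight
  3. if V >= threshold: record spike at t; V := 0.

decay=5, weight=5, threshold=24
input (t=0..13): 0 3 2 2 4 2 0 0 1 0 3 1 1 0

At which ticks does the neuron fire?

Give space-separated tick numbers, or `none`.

Answer: 4

Derivation:
t=0: input=0 -> V=0
t=1: input=3 -> V=15
t=2: input=2 -> V=17
t=3: input=2 -> V=18
t=4: input=4 -> V=0 FIRE
t=5: input=2 -> V=10
t=6: input=0 -> V=5
t=7: input=0 -> V=2
t=8: input=1 -> V=6
t=9: input=0 -> V=3
t=10: input=3 -> V=16
t=11: input=1 -> V=13
t=12: input=1 -> V=11
t=13: input=0 -> V=5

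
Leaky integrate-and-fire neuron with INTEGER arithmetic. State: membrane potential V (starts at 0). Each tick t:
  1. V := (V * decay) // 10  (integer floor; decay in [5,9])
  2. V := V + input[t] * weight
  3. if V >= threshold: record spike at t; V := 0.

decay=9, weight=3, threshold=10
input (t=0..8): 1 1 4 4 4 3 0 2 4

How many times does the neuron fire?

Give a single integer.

t=0: input=1 -> V=3
t=1: input=1 -> V=5
t=2: input=4 -> V=0 FIRE
t=3: input=4 -> V=0 FIRE
t=4: input=4 -> V=0 FIRE
t=5: input=3 -> V=9
t=6: input=0 -> V=8
t=7: input=2 -> V=0 FIRE
t=8: input=4 -> V=0 FIRE

Answer: 5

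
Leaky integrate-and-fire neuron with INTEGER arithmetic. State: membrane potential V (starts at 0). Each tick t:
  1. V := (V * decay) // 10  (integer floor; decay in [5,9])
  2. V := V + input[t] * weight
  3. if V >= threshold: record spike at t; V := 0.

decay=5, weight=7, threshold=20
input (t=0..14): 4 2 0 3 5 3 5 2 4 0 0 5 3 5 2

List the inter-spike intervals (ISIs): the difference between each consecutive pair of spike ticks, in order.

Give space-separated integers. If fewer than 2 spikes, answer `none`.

Answer: 3 1 1 1 2 3 1 1

Derivation:
t=0: input=4 -> V=0 FIRE
t=1: input=2 -> V=14
t=2: input=0 -> V=7
t=3: input=3 -> V=0 FIRE
t=4: input=5 -> V=0 FIRE
t=5: input=3 -> V=0 FIRE
t=6: input=5 -> V=0 FIRE
t=7: input=2 -> V=14
t=8: input=4 -> V=0 FIRE
t=9: input=0 -> V=0
t=10: input=0 -> V=0
t=11: input=5 -> V=0 FIRE
t=12: input=3 -> V=0 FIRE
t=13: input=5 -> V=0 FIRE
t=14: input=2 -> V=14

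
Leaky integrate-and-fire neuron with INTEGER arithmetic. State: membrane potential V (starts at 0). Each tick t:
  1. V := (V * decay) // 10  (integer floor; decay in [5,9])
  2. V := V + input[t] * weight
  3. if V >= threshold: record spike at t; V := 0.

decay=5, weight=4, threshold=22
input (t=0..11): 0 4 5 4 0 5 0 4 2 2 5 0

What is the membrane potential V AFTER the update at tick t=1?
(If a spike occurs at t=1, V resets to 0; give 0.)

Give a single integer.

t=0: input=0 -> V=0
t=1: input=4 -> V=16
t=2: input=5 -> V=0 FIRE
t=3: input=4 -> V=16
t=4: input=0 -> V=8
t=5: input=5 -> V=0 FIRE
t=6: input=0 -> V=0
t=7: input=4 -> V=16
t=8: input=2 -> V=16
t=9: input=2 -> V=16
t=10: input=5 -> V=0 FIRE
t=11: input=0 -> V=0

Answer: 16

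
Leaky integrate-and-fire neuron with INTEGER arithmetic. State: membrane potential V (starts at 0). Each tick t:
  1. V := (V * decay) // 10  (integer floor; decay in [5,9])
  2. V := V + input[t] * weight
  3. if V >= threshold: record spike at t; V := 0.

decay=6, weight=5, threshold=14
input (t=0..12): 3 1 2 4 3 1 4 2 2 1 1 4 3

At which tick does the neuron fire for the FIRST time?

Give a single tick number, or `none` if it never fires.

t=0: input=3 -> V=0 FIRE
t=1: input=1 -> V=5
t=2: input=2 -> V=13
t=3: input=4 -> V=0 FIRE
t=4: input=3 -> V=0 FIRE
t=5: input=1 -> V=5
t=6: input=4 -> V=0 FIRE
t=7: input=2 -> V=10
t=8: input=2 -> V=0 FIRE
t=9: input=1 -> V=5
t=10: input=1 -> V=8
t=11: input=4 -> V=0 FIRE
t=12: input=3 -> V=0 FIRE

Answer: 0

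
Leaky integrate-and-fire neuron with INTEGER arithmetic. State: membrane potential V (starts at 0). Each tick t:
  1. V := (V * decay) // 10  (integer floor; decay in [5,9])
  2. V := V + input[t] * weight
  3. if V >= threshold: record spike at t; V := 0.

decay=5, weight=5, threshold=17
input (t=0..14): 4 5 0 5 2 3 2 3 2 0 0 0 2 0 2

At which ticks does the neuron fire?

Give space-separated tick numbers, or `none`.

Answer: 0 1 3 5 7

Derivation:
t=0: input=4 -> V=0 FIRE
t=1: input=5 -> V=0 FIRE
t=2: input=0 -> V=0
t=3: input=5 -> V=0 FIRE
t=4: input=2 -> V=10
t=5: input=3 -> V=0 FIRE
t=6: input=2 -> V=10
t=7: input=3 -> V=0 FIRE
t=8: input=2 -> V=10
t=9: input=0 -> V=5
t=10: input=0 -> V=2
t=11: input=0 -> V=1
t=12: input=2 -> V=10
t=13: input=0 -> V=5
t=14: input=2 -> V=12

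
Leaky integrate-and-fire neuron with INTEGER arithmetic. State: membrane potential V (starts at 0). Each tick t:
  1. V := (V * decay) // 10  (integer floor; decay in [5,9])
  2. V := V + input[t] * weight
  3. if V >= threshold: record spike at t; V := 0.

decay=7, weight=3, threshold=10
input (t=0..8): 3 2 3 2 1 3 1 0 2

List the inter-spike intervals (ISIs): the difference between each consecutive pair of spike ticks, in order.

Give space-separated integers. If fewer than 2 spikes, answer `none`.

t=0: input=3 -> V=9
t=1: input=2 -> V=0 FIRE
t=2: input=3 -> V=9
t=3: input=2 -> V=0 FIRE
t=4: input=1 -> V=3
t=5: input=3 -> V=0 FIRE
t=6: input=1 -> V=3
t=7: input=0 -> V=2
t=8: input=2 -> V=7

Answer: 2 2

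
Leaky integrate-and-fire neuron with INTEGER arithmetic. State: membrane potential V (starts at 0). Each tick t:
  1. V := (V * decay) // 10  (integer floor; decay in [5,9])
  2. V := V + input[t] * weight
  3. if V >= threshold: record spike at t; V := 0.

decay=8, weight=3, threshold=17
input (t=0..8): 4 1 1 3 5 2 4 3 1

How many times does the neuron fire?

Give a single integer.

Answer: 3

Derivation:
t=0: input=4 -> V=12
t=1: input=1 -> V=12
t=2: input=1 -> V=12
t=3: input=3 -> V=0 FIRE
t=4: input=5 -> V=15
t=5: input=2 -> V=0 FIRE
t=6: input=4 -> V=12
t=7: input=3 -> V=0 FIRE
t=8: input=1 -> V=3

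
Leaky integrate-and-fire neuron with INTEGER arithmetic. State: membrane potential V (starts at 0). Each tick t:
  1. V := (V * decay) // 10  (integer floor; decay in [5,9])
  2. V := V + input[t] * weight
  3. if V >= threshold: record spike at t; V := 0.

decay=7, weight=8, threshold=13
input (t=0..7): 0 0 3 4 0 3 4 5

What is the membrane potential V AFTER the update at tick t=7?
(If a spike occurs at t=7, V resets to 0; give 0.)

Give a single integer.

Answer: 0

Derivation:
t=0: input=0 -> V=0
t=1: input=0 -> V=0
t=2: input=3 -> V=0 FIRE
t=3: input=4 -> V=0 FIRE
t=4: input=0 -> V=0
t=5: input=3 -> V=0 FIRE
t=6: input=4 -> V=0 FIRE
t=7: input=5 -> V=0 FIRE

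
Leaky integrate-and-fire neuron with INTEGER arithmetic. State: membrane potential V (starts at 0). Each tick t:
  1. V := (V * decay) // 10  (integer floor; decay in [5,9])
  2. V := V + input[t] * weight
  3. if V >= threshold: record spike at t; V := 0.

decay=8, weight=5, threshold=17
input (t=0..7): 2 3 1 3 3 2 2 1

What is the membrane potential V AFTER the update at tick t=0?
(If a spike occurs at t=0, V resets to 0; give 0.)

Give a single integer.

t=0: input=2 -> V=10
t=1: input=3 -> V=0 FIRE
t=2: input=1 -> V=5
t=3: input=3 -> V=0 FIRE
t=4: input=3 -> V=15
t=5: input=2 -> V=0 FIRE
t=6: input=2 -> V=10
t=7: input=1 -> V=13

Answer: 10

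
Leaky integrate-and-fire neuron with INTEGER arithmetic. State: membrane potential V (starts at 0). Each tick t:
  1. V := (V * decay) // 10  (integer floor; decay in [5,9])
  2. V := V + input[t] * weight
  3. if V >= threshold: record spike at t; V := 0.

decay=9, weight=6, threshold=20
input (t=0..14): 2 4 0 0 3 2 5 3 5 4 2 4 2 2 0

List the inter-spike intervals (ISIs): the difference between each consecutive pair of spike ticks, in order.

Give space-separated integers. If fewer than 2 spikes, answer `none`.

Answer: 4 1 2 1 2 2

Derivation:
t=0: input=2 -> V=12
t=1: input=4 -> V=0 FIRE
t=2: input=0 -> V=0
t=3: input=0 -> V=0
t=4: input=3 -> V=18
t=5: input=2 -> V=0 FIRE
t=6: input=5 -> V=0 FIRE
t=7: input=3 -> V=18
t=8: input=5 -> V=0 FIRE
t=9: input=4 -> V=0 FIRE
t=10: input=2 -> V=12
t=11: input=4 -> V=0 FIRE
t=12: input=2 -> V=12
t=13: input=2 -> V=0 FIRE
t=14: input=0 -> V=0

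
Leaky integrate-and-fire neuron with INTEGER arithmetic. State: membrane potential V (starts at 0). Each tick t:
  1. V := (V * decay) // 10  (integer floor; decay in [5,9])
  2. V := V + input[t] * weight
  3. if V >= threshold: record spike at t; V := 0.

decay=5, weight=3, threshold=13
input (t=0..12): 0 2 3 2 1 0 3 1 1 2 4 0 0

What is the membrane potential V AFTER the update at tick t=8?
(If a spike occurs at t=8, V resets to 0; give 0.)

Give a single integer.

Answer: 7

Derivation:
t=0: input=0 -> V=0
t=1: input=2 -> V=6
t=2: input=3 -> V=12
t=3: input=2 -> V=12
t=4: input=1 -> V=9
t=5: input=0 -> V=4
t=6: input=3 -> V=11
t=7: input=1 -> V=8
t=8: input=1 -> V=7
t=9: input=2 -> V=9
t=10: input=4 -> V=0 FIRE
t=11: input=0 -> V=0
t=12: input=0 -> V=0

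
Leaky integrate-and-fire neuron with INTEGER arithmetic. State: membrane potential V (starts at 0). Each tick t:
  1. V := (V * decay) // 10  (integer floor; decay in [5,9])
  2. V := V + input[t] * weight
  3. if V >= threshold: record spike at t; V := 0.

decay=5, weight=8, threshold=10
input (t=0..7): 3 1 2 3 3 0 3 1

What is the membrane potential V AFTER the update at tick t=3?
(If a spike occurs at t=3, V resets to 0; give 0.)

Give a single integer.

Answer: 0

Derivation:
t=0: input=3 -> V=0 FIRE
t=1: input=1 -> V=8
t=2: input=2 -> V=0 FIRE
t=3: input=3 -> V=0 FIRE
t=4: input=3 -> V=0 FIRE
t=5: input=0 -> V=0
t=6: input=3 -> V=0 FIRE
t=7: input=1 -> V=8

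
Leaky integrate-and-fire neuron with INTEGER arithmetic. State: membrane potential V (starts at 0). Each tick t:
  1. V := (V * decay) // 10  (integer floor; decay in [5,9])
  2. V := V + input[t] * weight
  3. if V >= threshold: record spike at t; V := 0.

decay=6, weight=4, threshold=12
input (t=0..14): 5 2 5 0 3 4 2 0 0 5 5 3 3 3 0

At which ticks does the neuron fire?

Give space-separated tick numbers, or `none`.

Answer: 0 2 4 5 9 10 11 12 13

Derivation:
t=0: input=5 -> V=0 FIRE
t=1: input=2 -> V=8
t=2: input=5 -> V=0 FIRE
t=3: input=0 -> V=0
t=4: input=3 -> V=0 FIRE
t=5: input=4 -> V=0 FIRE
t=6: input=2 -> V=8
t=7: input=0 -> V=4
t=8: input=0 -> V=2
t=9: input=5 -> V=0 FIRE
t=10: input=5 -> V=0 FIRE
t=11: input=3 -> V=0 FIRE
t=12: input=3 -> V=0 FIRE
t=13: input=3 -> V=0 FIRE
t=14: input=0 -> V=0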